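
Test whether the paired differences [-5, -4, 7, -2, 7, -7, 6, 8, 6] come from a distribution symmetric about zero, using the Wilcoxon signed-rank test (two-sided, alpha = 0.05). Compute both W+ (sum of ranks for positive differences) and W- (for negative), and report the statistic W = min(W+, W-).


Step 1: Drop any zero differences (none here) and take |d_i|.
|d| = [5, 4, 7, 2, 7, 7, 6, 8, 6]
Step 2: Midrank |d_i| (ties get averaged ranks).
ranks: |5|->3, |4|->2, |7|->7, |2|->1, |7|->7, |7|->7, |6|->4.5, |8|->9, |6|->4.5
Step 3: Attach original signs; sum ranks with positive sign and with negative sign.
W+ = 7 + 7 + 4.5 + 9 + 4.5 = 32
W- = 3 + 2 + 1 + 7 = 13
(Check: W+ + W- = 45 should equal n(n+1)/2 = 45.)
Step 4: Test statistic W = min(W+, W-) = 13.
Step 5: Ties in |d|, so use the tie-corrected normal approximation.
        E[W] = n(n+1)/4 = 9*10/4 = 22.5.
        Tie groups: |d|=6 (t=2), |d|=7 (t=3); sum(t^3 - t) = 30.
        Var[W] = n(n+1)(2n+1)/24 - sum(t^3-t)/48 = 1710/24 - 30/48 = 70.625.
        z = (W - E[W]) / sqrt(Var[W]) = (13 - 22.5) / 8.4039 = -1.1304.
        Two-sided p = 2*Phi(z) = 0.258294.
Step 6: alpha = 0.05. fail to reject H0.

W+ = 32, W- = 13, W = min = 13, p = 0.258294, fail to reject H0.


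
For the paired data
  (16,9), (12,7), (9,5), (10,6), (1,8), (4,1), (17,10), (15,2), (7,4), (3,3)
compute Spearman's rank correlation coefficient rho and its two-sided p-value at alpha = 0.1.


Step 1: Rank x and y separately (midranks; no ties here).
rank(x): 16->9, 12->7, 9->5, 10->6, 1->1, 4->3, 17->10, 15->8, 7->4, 3->2
rank(y): 9->9, 7->7, 5->5, 6->6, 8->8, 1->1, 10->10, 2->2, 4->4, 3->3
Step 2: d_i = R_x(i) - R_y(i); compute d_i^2.
  (9-9)^2=0, (7-7)^2=0, (5-5)^2=0, (6-6)^2=0, (1-8)^2=49, (3-1)^2=4, (10-10)^2=0, (8-2)^2=36, (4-4)^2=0, (2-3)^2=1
sum(d^2) = 90.
Step 3: rho = 1 - 6*90 / (10*(10^2 - 1)) = 1 - 540/990 = 0.454545.
Step 4: Under H0, t = rho * sqrt((n-2)/(1-rho^2)) = 1.4434 ~ t(8).
Step 5: Two-sided p-value from the t-distribution with 8 df = 0.186905.
Step 6: alpha = 0.1. fail to reject H0.

rho = 0.4545, p = 0.186905, fail to reject H0 at alpha = 0.1.


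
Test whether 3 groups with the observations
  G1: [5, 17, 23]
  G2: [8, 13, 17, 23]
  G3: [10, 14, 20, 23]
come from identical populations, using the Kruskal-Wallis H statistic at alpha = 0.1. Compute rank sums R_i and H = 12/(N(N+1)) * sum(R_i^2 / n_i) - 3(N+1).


Step 1: Combine all N = 11 observations and assign midranks.
sorted (value, group, rank): (5,G1,1), (8,G2,2), (10,G3,3), (13,G2,4), (14,G3,5), (17,G1,6.5), (17,G2,6.5), (20,G3,8), (23,G1,10), (23,G2,10), (23,G3,10)
Step 2: Sum ranks within each group.
R_1 = 17.5 (n_1 = 3)
R_2 = 22.5 (n_2 = 4)
R_3 = 26 (n_3 = 4)
Step 3: H = 12/(N(N+1)) * sum(R_i^2/n_i) - 3(N+1)
     = 12/(11*12) * (17.5^2/3 + 22.5^2/4 + 26^2/4) - 3*12
     = 0.090909 * 397.646 - 36
     = 0.149621.
Step 4: Ties present; correction factor C = 1 - 30/(11^3 - 11) = 0.977273. Corrected H = 0.149621 / 0.977273 = 0.153101.
Step 5: Under H0, H ~ chi^2(2); p-value = 0.926306.
Step 6: alpha = 0.1. fail to reject H0.

H = 0.1531, df = 2, p = 0.926306, fail to reject H0.


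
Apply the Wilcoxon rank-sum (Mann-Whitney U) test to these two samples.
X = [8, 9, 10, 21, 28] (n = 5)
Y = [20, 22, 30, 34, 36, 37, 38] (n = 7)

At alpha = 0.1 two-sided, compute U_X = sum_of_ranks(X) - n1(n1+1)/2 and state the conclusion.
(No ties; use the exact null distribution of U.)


Step 1: Combine and sort all 12 observations; assign midranks.
sorted (value, group): (8,X), (9,X), (10,X), (20,Y), (21,X), (22,Y), (28,X), (30,Y), (34,Y), (36,Y), (37,Y), (38,Y)
ranks: 8->1, 9->2, 10->3, 20->4, 21->5, 22->6, 28->7, 30->8, 34->9, 36->10, 37->11, 38->12
Step 2: Rank sum for X: R1 = 1 + 2 + 3 + 5 + 7 = 18.
Step 3: U_X = R1 - n1(n1+1)/2 = 18 - 5*6/2 = 18 - 15 = 3.
       U_Y = n1*n2 - U_X = 35 - 3 = 32.
Step 4: No ties, so the exact null distribution of U (based on enumerating the C(12,5) = 792 equally likely rank assignments) gives the two-sided p-value.
Step 5: p-value = 0.017677; compare to alpha = 0.1. reject H0.

U_X = 3, p = 0.017677, reject H0 at alpha = 0.1.


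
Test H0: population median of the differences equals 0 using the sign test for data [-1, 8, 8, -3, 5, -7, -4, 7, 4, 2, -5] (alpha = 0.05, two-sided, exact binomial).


Step 1: Discard zero differences. Original n = 11; n_eff = number of nonzero differences = 11.
Nonzero differences (with sign): -1, +8, +8, -3, +5, -7, -4, +7, +4, +2, -5
Step 2: Count signs: positive = 6, negative = 5.
Step 3: Under H0: P(positive) = 0.5, so the number of positives S ~ Bin(11, 0.5).
Step 4: Two-sided exact p-value = sum of Bin(11,0.5) probabilities at or below the observed probability = 1.000000.
Step 5: alpha = 0.05. fail to reject H0.

n_eff = 11, pos = 6, neg = 5, p = 1.000000, fail to reject H0.


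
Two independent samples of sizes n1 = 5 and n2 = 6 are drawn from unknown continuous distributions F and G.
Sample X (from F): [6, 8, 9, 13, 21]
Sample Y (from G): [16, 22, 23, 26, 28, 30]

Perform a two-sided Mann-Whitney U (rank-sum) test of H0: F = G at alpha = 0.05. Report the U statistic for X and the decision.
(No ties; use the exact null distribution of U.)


Step 1: Combine and sort all 11 observations; assign midranks.
sorted (value, group): (6,X), (8,X), (9,X), (13,X), (16,Y), (21,X), (22,Y), (23,Y), (26,Y), (28,Y), (30,Y)
ranks: 6->1, 8->2, 9->3, 13->4, 16->5, 21->6, 22->7, 23->8, 26->9, 28->10, 30->11
Step 2: Rank sum for X: R1 = 1 + 2 + 3 + 4 + 6 = 16.
Step 3: U_X = R1 - n1(n1+1)/2 = 16 - 5*6/2 = 16 - 15 = 1.
       U_Y = n1*n2 - U_X = 30 - 1 = 29.
Step 4: No ties, so the exact null distribution of U (based on enumerating the C(11,5) = 462 equally likely rank assignments) gives the two-sided p-value.
Step 5: p-value = 0.008658; compare to alpha = 0.05. reject H0.

U_X = 1, p = 0.008658, reject H0 at alpha = 0.05.


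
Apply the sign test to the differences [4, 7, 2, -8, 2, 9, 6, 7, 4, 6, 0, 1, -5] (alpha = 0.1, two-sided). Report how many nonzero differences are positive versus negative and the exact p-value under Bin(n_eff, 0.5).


Step 1: Discard zero differences. Original n = 13; n_eff = number of nonzero differences = 12.
Nonzero differences (with sign): +4, +7, +2, -8, +2, +9, +6, +7, +4, +6, +1, -5
Step 2: Count signs: positive = 10, negative = 2.
Step 3: Under H0: P(positive) = 0.5, so the number of positives S ~ Bin(12, 0.5).
Step 4: Two-sided exact p-value = sum of Bin(12,0.5) probabilities at or below the observed probability = 0.038574.
Step 5: alpha = 0.1. reject H0.

n_eff = 12, pos = 10, neg = 2, p = 0.038574, reject H0.


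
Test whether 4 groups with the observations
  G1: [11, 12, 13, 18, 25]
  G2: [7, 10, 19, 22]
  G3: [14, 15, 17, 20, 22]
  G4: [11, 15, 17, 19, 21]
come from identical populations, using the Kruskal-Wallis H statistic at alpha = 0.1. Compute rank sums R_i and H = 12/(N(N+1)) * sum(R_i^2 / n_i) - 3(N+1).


Step 1: Combine all N = 19 observations and assign midranks.
sorted (value, group, rank): (7,G2,1), (10,G2,2), (11,G1,3.5), (11,G4,3.5), (12,G1,5), (13,G1,6), (14,G3,7), (15,G3,8.5), (15,G4,8.5), (17,G3,10.5), (17,G4,10.5), (18,G1,12), (19,G2,13.5), (19,G4,13.5), (20,G3,15), (21,G4,16), (22,G2,17.5), (22,G3,17.5), (25,G1,19)
Step 2: Sum ranks within each group.
R_1 = 45.5 (n_1 = 5)
R_2 = 34 (n_2 = 4)
R_3 = 58.5 (n_3 = 5)
R_4 = 52 (n_4 = 5)
Step 3: H = 12/(N(N+1)) * sum(R_i^2/n_i) - 3(N+1)
     = 12/(19*20) * (45.5^2/5 + 34^2/4 + 58.5^2/5 + 52^2/5) - 3*20
     = 0.031579 * 1928.3 - 60
     = 0.893684.
Step 4: Ties present; correction factor C = 1 - 30/(19^3 - 19) = 0.995614. Corrected H = 0.893684 / 0.995614 = 0.897621.
Step 5: Under H0, H ~ chi^2(3); p-value = 0.826002.
Step 6: alpha = 0.1. fail to reject H0.

H = 0.8976, df = 3, p = 0.826002, fail to reject H0.


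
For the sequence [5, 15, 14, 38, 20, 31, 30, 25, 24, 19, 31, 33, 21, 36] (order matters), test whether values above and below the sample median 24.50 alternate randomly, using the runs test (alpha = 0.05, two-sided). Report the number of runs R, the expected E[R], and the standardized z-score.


Step 1: Compute median = 24.50; label A = above, B = below.
Labels in order: BBBABAAABBAABA  (n_A = 7, n_B = 7)
Step 2: Count runs R = 8.
Step 3: Under H0 (random ordering), E[R] = 2*n_A*n_B/(n_A+n_B) + 1 = 2*7*7/14 + 1 = 8.0000.
        Var[R] = 2*n_A*n_B*(2*n_A*n_B - n_A - n_B) / ((n_A+n_B)^2 * (n_A+n_B-1)) = 8232/2548 = 3.2308.
        SD[R] = 1.7974.
Step 4: R = E[R], so z = 0 with no continuity correction.
Step 5: Two-sided p-value via normal approximation = 2*(1 - Phi(|z|)) = 1.000000.
Step 6: alpha = 0.05. fail to reject H0.

R = 8, z = 0.0000, p = 1.000000, fail to reject H0.


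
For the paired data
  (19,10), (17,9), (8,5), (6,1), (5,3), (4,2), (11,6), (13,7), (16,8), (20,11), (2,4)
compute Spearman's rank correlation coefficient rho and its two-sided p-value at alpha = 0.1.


Step 1: Rank x and y separately (midranks; no ties here).
rank(x): 19->10, 17->9, 8->5, 6->4, 5->3, 4->2, 11->6, 13->7, 16->8, 20->11, 2->1
rank(y): 10->10, 9->9, 5->5, 1->1, 3->3, 2->2, 6->6, 7->7, 8->8, 11->11, 4->4
Step 2: d_i = R_x(i) - R_y(i); compute d_i^2.
  (10-10)^2=0, (9-9)^2=0, (5-5)^2=0, (4-1)^2=9, (3-3)^2=0, (2-2)^2=0, (6-6)^2=0, (7-7)^2=0, (8-8)^2=0, (11-11)^2=0, (1-4)^2=9
sum(d^2) = 18.
Step 3: rho = 1 - 6*18 / (11*(11^2 - 1)) = 1 - 108/1320 = 0.918182.
Step 4: Under H0, t = rho * sqrt((n-2)/(1-rho^2)) = 6.9531 ~ t(9).
Step 5: Two-sided p-value from the t-distribution with 9 df = 0.000067.
Step 6: alpha = 0.1. reject H0.

rho = 0.9182, p = 0.000067, reject H0 at alpha = 0.1.


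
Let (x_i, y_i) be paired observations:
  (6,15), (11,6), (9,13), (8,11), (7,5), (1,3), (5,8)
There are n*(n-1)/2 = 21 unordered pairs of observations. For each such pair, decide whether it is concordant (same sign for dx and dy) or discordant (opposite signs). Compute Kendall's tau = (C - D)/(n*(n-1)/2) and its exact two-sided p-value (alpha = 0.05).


Step 1: Enumerate the 21 unordered pairs (i,j) with i<j and classify each by sign(x_j-x_i) * sign(y_j-y_i).
  (1,2):dx=+5,dy=-9->D; (1,3):dx=+3,dy=-2->D; (1,4):dx=+2,dy=-4->D; (1,5):dx=+1,dy=-10->D
  (1,6):dx=-5,dy=-12->C; (1,7):dx=-1,dy=-7->C; (2,3):dx=-2,dy=+7->D; (2,4):dx=-3,dy=+5->D
  (2,5):dx=-4,dy=-1->C; (2,6):dx=-10,dy=-3->C; (2,7):dx=-6,dy=+2->D; (3,4):dx=-1,dy=-2->C
  (3,5):dx=-2,dy=-8->C; (3,6):dx=-8,dy=-10->C; (3,7):dx=-4,dy=-5->C; (4,5):dx=-1,dy=-6->C
  (4,6):dx=-7,dy=-8->C; (4,7):dx=-3,dy=-3->C; (5,6):dx=-6,dy=-2->C; (5,7):dx=-2,dy=+3->D
  (6,7):dx=+4,dy=+5->C
Step 2: C = 13, D = 8, total pairs = 21.
Step 3: tau = (C - D)/(n(n-1)/2) = (13 - 8)/21 = 0.238095.
Step 4: Exact two-sided p-value (enumerate n! = 5040 permutations of y under H0): p = 0.561905.
Step 5: alpha = 0.05. fail to reject H0.

tau_b = 0.2381 (C=13, D=8), p = 0.561905, fail to reject H0.


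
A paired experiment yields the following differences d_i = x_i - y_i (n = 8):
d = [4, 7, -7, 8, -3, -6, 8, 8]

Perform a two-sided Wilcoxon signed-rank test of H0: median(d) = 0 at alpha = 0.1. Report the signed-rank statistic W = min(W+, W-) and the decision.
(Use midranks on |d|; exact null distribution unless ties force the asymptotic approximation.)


Step 1: Drop any zero differences (none here) and take |d_i|.
|d| = [4, 7, 7, 8, 3, 6, 8, 8]
Step 2: Midrank |d_i| (ties get averaged ranks).
ranks: |4|->2, |7|->4.5, |7|->4.5, |8|->7, |3|->1, |6|->3, |8|->7, |8|->7
Step 3: Attach original signs; sum ranks with positive sign and with negative sign.
W+ = 2 + 4.5 + 7 + 7 + 7 = 27.5
W- = 4.5 + 1 + 3 = 8.5
(Check: W+ + W- = 36 should equal n(n+1)/2 = 36.)
Step 4: Test statistic W = min(W+, W-) = 8.5.
Step 5: Ties in |d|, so use the tie-corrected normal approximation.
        E[W] = n(n+1)/4 = 8*9/4 = 18.
        Tie groups: |d|=7 (t=2), |d|=8 (t=3); sum(t^3 - t) = 30.
        Var[W] = n(n+1)(2n+1)/24 - sum(t^3-t)/48 = 1224/24 - 30/48 = 50.375.
        z = (W - E[W]) / sqrt(Var[W]) = (8.5 - 18) / 7.0975 = -1.3385.
        Two-sided p = 2*Phi(z) = 0.180736.
Step 6: alpha = 0.1. fail to reject H0.

W+ = 27.5, W- = 8.5, W = min = 8.5, p = 0.180736, fail to reject H0.


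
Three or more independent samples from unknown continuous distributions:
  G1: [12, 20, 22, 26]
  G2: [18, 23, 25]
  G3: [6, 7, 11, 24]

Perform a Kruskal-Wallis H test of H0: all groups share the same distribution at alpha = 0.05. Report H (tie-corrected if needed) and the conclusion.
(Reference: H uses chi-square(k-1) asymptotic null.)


Step 1: Combine all N = 11 observations and assign midranks.
sorted (value, group, rank): (6,G3,1), (7,G3,2), (11,G3,3), (12,G1,4), (18,G2,5), (20,G1,6), (22,G1,7), (23,G2,8), (24,G3,9), (25,G2,10), (26,G1,11)
Step 2: Sum ranks within each group.
R_1 = 28 (n_1 = 4)
R_2 = 23 (n_2 = 3)
R_3 = 15 (n_3 = 4)
Step 3: H = 12/(N(N+1)) * sum(R_i^2/n_i) - 3(N+1)
     = 12/(11*12) * (28^2/4 + 23^2/3 + 15^2/4) - 3*12
     = 0.090909 * 428.583 - 36
     = 2.962121.
Step 4: No ties, so H is used without correction.
Step 5: Under H0, H ~ chi^2(2); p-value = 0.227396.
Step 6: alpha = 0.05. fail to reject H0.

H = 2.9621, df = 2, p = 0.227396, fail to reject H0.


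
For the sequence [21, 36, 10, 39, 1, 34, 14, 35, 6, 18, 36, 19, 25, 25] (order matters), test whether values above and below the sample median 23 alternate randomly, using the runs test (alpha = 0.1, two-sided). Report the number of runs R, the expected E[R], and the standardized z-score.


Step 1: Compute median = 23; label A = above, B = below.
Labels in order: BABABABABBABAA  (n_A = 7, n_B = 7)
Step 2: Count runs R = 12.
Step 3: Under H0 (random ordering), E[R] = 2*n_A*n_B/(n_A+n_B) + 1 = 2*7*7/14 + 1 = 8.0000.
        Var[R] = 2*n_A*n_B*(2*n_A*n_B - n_A - n_B) / ((n_A+n_B)^2 * (n_A+n_B-1)) = 8232/2548 = 3.2308.
        SD[R] = 1.7974.
Step 4: Continuity-corrected z = (R - 0.5 - E[R]) / SD[R] = (12 - 0.5 - 8.0000) / 1.7974 = 1.9472.
Step 5: Two-sided p-value via normal approximation = 2*(1 - Phi(|z|)) = 0.051508.
Step 6: alpha = 0.1. reject H0.

R = 12, z = 1.9472, p = 0.051508, reject H0.


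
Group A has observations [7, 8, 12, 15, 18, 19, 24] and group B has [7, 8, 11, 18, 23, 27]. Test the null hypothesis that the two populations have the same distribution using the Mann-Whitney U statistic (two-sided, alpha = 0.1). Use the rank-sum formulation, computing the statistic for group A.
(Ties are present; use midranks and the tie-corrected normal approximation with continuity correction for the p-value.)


Step 1: Combine and sort all 13 observations; assign midranks.
sorted (value, group): (7,X), (7,Y), (8,X), (8,Y), (11,Y), (12,X), (15,X), (18,X), (18,Y), (19,X), (23,Y), (24,X), (27,Y)
ranks: 7->1.5, 7->1.5, 8->3.5, 8->3.5, 11->5, 12->6, 15->7, 18->8.5, 18->8.5, 19->10, 23->11, 24->12, 27->13
Step 2: Rank sum for X: R1 = 1.5 + 3.5 + 6 + 7 + 8.5 + 10 + 12 = 48.5.
Step 3: U_X = R1 - n1(n1+1)/2 = 48.5 - 7*8/2 = 48.5 - 28 = 20.5.
       U_Y = n1*n2 - U_X = 42 - 20.5 = 21.5.
Step 4: Ties are present, so use the tie-corrected normal approximation (with continuity correction) for the p-value.
Step 5: p-value = 1.000000; compare to alpha = 0.1. fail to reject H0.

U_X = 20.5, p = 1.000000, fail to reject H0 at alpha = 0.1.


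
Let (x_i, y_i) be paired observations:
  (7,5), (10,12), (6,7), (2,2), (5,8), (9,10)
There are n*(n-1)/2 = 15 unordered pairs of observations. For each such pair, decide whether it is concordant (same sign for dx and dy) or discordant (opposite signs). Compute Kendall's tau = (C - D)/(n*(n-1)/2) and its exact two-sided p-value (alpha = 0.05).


Step 1: Enumerate the 15 unordered pairs (i,j) with i<j and classify each by sign(x_j-x_i) * sign(y_j-y_i).
  (1,2):dx=+3,dy=+7->C; (1,3):dx=-1,dy=+2->D; (1,4):dx=-5,dy=-3->C; (1,5):dx=-2,dy=+3->D
  (1,6):dx=+2,dy=+5->C; (2,3):dx=-4,dy=-5->C; (2,4):dx=-8,dy=-10->C; (2,5):dx=-5,dy=-4->C
  (2,6):dx=-1,dy=-2->C; (3,4):dx=-4,dy=-5->C; (3,5):dx=-1,dy=+1->D; (3,6):dx=+3,dy=+3->C
  (4,5):dx=+3,dy=+6->C; (4,6):dx=+7,dy=+8->C; (5,6):dx=+4,dy=+2->C
Step 2: C = 12, D = 3, total pairs = 15.
Step 3: tau = (C - D)/(n(n-1)/2) = (12 - 3)/15 = 0.600000.
Step 4: Exact two-sided p-value (enumerate n! = 720 permutations of y under H0): p = 0.136111.
Step 5: alpha = 0.05. fail to reject H0.

tau_b = 0.6000 (C=12, D=3), p = 0.136111, fail to reject H0.


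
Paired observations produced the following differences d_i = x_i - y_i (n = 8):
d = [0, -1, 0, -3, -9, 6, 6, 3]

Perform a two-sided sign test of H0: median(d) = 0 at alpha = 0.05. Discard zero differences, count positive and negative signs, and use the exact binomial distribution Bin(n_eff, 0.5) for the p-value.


Step 1: Discard zero differences. Original n = 8; n_eff = number of nonzero differences = 6.
Nonzero differences (with sign): -1, -3, -9, +6, +6, +3
Step 2: Count signs: positive = 3, negative = 3.
Step 3: Under H0: P(positive) = 0.5, so the number of positives S ~ Bin(6, 0.5).
Step 4: Two-sided exact p-value = sum of Bin(6,0.5) probabilities at or below the observed probability = 1.000000.
Step 5: alpha = 0.05. fail to reject H0.

n_eff = 6, pos = 3, neg = 3, p = 1.000000, fail to reject H0.


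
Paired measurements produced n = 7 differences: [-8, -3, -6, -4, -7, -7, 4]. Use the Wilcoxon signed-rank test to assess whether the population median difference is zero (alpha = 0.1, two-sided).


Step 1: Drop any zero differences (none here) and take |d_i|.
|d| = [8, 3, 6, 4, 7, 7, 4]
Step 2: Midrank |d_i| (ties get averaged ranks).
ranks: |8|->7, |3|->1, |6|->4, |4|->2.5, |7|->5.5, |7|->5.5, |4|->2.5
Step 3: Attach original signs; sum ranks with positive sign and with negative sign.
W+ = 2.5 = 2.5
W- = 7 + 1 + 4 + 2.5 + 5.5 + 5.5 = 25.5
(Check: W+ + W- = 28 should equal n(n+1)/2 = 28.)
Step 4: Test statistic W = min(W+, W-) = 2.5.
Step 5: Ties in |d|, so use the tie-corrected normal approximation.
        E[W] = n(n+1)/4 = 7*8/4 = 14.
        Tie groups: |d|=4 (t=2), |d|=7 (t=2); sum(t^3 - t) = 12.
        Var[W] = n(n+1)(2n+1)/24 - sum(t^3-t)/48 = 840/24 - 12/48 = 34.75.
        z = (W - E[W]) / sqrt(Var[W]) = (2.5 - 14) / 5.8949 = -1.9508.
        Two-sided p = 2*Phi(z) = 0.051077.
Step 6: alpha = 0.1. reject H0.

W+ = 2.5, W- = 25.5, W = min = 2.5, p = 0.051077, reject H0.


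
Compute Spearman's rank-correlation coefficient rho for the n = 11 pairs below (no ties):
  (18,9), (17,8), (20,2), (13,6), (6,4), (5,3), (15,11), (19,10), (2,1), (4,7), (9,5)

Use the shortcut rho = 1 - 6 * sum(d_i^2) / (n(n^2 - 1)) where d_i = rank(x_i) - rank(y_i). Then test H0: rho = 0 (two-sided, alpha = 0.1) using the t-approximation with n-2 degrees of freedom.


Step 1: Rank x and y separately (midranks; no ties here).
rank(x): 18->9, 17->8, 20->11, 13->6, 6->4, 5->3, 15->7, 19->10, 2->1, 4->2, 9->5
rank(y): 9->9, 8->8, 2->2, 6->6, 4->4, 3->3, 11->11, 10->10, 1->1, 7->7, 5->5
Step 2: d_i = R_x(i) - R_y(i); compute d_i^2.
  (9-9)^2=0, (8-8)^2=0, (11-2)^2=81, (6-6)^2=0, (4-4)^2=0, (3-3)^2=0, (7-11)^2=16, (10-10)^2=0, (1-1)^2=0, (2-7)^2=25, (5-5)^2=0
sum(d^2) = 122.
Step 3: rho = 1 - 6*122 / (11*(11^2 - 1)) = 1 - 732/1320 = 0.445455.
Step 4: Under H0, t = rho * sqrt((n-2)/(1-rho^2)) = 1.4926 ~ t(9).
Step 5: Two-sided p-value from the t-distribution with 9 df = 0.169733.
Step 6: alpha = 0.1. fail to reject H0.

rho = 0.4455, p = 0.169733, fail to reject H0 at alpha = 0.1.


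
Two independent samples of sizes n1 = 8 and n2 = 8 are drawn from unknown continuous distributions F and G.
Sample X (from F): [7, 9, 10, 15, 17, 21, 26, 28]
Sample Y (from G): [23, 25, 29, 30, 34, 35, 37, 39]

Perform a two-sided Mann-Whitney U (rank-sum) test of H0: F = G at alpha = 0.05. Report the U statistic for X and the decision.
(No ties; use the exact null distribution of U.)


Step 1: Combine and sort all 16 observations; assign midranks.
sorted (value, group): (7,X), (9,X), (10,X), (15,X), (17,X), (21,X), (23,Y), (25,Y), (26,X), (28,X), (29,Y), (30,Y), (34,Y), (35,Y), (37,Y), (39,Y)
ranks: 7->1, 9->2, 10->3, 15->4, 17->5, 21->6, 23->7, 25->8, 26->9, 28->10, 29->11, 30->12, 34->13, 35->14, 37->15, 39->16
Step 2: Rank sum for X: R1 = 1 + 2 + 3 + 4 + 5 + 6 + 9 + 10 = 40.
Step 3: U_X = R1 - n1(n1+1)/2 = 40 - 8*9/2 = 40 - 36 = 4.
       U_Y = n1*n2 - U_X = 64 - 4 = 60.
Step 4: No ties, so the exact null distribution of U (based on enumerating the C(16,8) = 12870 equally likely rank assignments) gives the two-sided p-value.
Step 5: p-value = 0.001865; compare to alpha = 0.05. reject H0.

U_X = 4, p = 0.001865, reject H0 at alpha = 0.05.


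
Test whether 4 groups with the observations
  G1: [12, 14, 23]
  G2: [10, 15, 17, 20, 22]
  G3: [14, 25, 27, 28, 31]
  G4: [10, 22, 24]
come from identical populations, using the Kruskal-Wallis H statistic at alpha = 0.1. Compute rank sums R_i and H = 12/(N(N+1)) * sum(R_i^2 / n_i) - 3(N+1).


Step 1: Combine all N = 16 observations and assign midranks.
sorted (value, group, rank): (10,G2,1.5), (10,G4,1.5), (12,G1,3), (14,G1,4.5), (14,G3,4.5), (15,G2,6), (17,G2,7), (20,G2,8), (22,G2,9.5), (22,G4,9.5), (23,G1,11), (24,G4,12), (25,G3,13), (27,G3,14), (28,G3,15), (31,G3,16)
Step 2: Sum ranks within each group.
R_1 = 18.5 (n_1 = 3)
R_2 = 32 (n_2 = 5)
R_3 = 62.5 (n_3 = 5)
R_4 = 23 (n_4 = 3)
Step 3: H = 12/(N(N+1)) * sum(R_i^2/n_i) - 3(N+1)
     = 12/(16*17) * (18.5^2/3 + 32^2/5 + 62.5^2/5 + 23^2/3) - 3*17
     = 0.044118 * 1276.47 - 51
     = 5.314706.
Step 4: Ties present; correction factor C = 1 - 18/(16^3 - 16) = 0.995588. Corrected H = 5.314706 / 0.995588 = 5.338257.
Step 5: Under H0, H ~ chi^2(3); p-value = 0.148639.
Step 6: alpha = 0.1. fail to reject H0.

H = 5.3383, df = 3, p = 0.148639, fail to reject H0.


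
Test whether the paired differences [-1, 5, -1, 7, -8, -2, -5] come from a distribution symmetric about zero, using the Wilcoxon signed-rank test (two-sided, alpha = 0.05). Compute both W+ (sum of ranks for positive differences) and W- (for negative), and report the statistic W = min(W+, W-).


Step 1: Drop any zero differences (none here) and take |d_i|.
|d| = [1, 5, 1, 7, 8, 2, 5]
Step 2: Midrank |d_i| (ties get averaged ranks).
ranks: |1|->1.5, |5|->4.5, |1|->1.5, |7|->6, |8|->7, |2|->3, |5|->4.5
Step 3: Attach original signs; sum ranks with positive sign and with negative sign.
W+ = 4.5 + 6 = 10.5
W- = 1.5 + 1.5 + 7 + 3 + 4.5 = 17.5
(Check: W+ + W- = 28 should equal n(n+1)/2 = 28.)
Step 4: Test statistic W = min(W+, W-) = 10.5.
Step 5: Ties in |d|, so use the tie-corrected normal approximation.
        E[W] = n(n+1)/4 = 7*8/4 = 14.
        Tie groups: |d|=1 (t=2), |d|=5 (t=2); sum(t^3 - t) = 12.
        Var[W] = n(n+1)(2n+1)/24 - sum(t^3-t)/48 = 840/24 - 12/48 = 34.75.
        z = (W - E[W]) / sqrt(Var[W]) = (10.5 - 14) / 5.8949 = -0.5937.
        Two-sided p = 2*Phi(z) = 0.552691.
Step 6: alpha = 0.05. fail to reject H0.

W+ = 10.5, W- = 17.5, W = min = 10.5, p = 0.552691, fail to reject H0.


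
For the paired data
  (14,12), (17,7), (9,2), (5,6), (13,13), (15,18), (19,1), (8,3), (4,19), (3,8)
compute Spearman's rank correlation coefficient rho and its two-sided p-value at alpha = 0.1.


Step 1: Rank x and y separately (midranks; no ties here).
rank(x): 14->7, 17->9, 9->5, 5->3, 13->6, 15->8, 19->10, 8->4, 4->2, 3->1
rank(y): 12->7, 7->5, 2->2, 6->4, 13->8, 18->9, 1->1, 3->3, 19->10, 8->6
Step 2: d_i = R_x(i) - R_y(i); compute d_i^2.
  (7-7)^2=0, (9-5)^2=16, (5-2)^2=9, (3-4)^2=1, (6-8)^2=4, (8-9)^2=1, (10-1)^2=81, (4-3)^2=1, (2-10)^2=64, (1-6)^2=25
sum(d^2) = 202.
Step 3: rho = 1 - 6*202 / (10*(10^2 - 1)) = 1 - 1212/990 = -0.224242.
Step 4: Under H0, t = rho * sqrt((n-2)/(1-rho^2)) = -0.6508 ~ t(8).
Step 5: Two-sided p-value from the t-distribution with 8 df = 0.533401.
Step 6: alpha = 0.1. fail to reject H0.

rho = -0.2242, p = 0.533401, fail to reject H0 at alpha = 0.1.


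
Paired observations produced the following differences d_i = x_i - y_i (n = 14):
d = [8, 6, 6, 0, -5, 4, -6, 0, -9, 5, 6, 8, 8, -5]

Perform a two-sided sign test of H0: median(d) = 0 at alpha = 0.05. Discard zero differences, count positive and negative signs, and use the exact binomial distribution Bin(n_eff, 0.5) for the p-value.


Step 1: Discard zero differences. Original n = 14; n_eff = number of nonzero differences = 12.
Nonzero differences (with sign): +8, +6, +6, -5, +4, -6, -9, +5, +6, +8, +8, -5
Step 2: Count signs: positive = 8, negative = 4.
Step 3: Under H0: P(positive) = 0.5, so the number of positives S ~ Bin(12, 0.5).
Step 4: Two-sided exact p-value = sum of Bin(12,0.5) probabilities at or below the observed probability = 0.387695.
Step 5: alpha = 0.05. fail to reject H0.

n_eff = 12, pos = 8, neg = 4, p = 0.387695, fail to reject H0.


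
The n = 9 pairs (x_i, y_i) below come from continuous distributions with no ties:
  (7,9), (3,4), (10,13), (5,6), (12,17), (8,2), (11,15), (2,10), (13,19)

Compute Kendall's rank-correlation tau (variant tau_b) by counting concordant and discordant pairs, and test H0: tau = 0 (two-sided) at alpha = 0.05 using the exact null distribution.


Step 1: Enumerate the 36 unordered pairs (i,j) with i<j and classify each by sign(x_j-x_i) * sign(y_j-y_i).
  (1,2):dx=-4,dy=-5->C; (1,3):dx=+3,dy=+4->C; (1,4):dx=-2,dy=-3->C; (1,5):dx=+5,dy=+8->C
  (1,6):dx=+1,dy=-7->D; (1,7):dx=+4,dy=+6->C; (1,8):dx=-5,dy=+1->D; (1,9):dx=+6,dy=+10->C
  (2,3):dx=+7,dy=+9->C; (2,4):dx=+2,dy=+2->C; (2,5):dx=+9,dy=+13->C; (2,6):dx=+5,dy=-2->D
  (2,7):dx=+8,dy=+11->C; (2,8):dx=-1,dy=+6->D; (2,9):dx=+10,dy=+15->C; (3,4):dx=-5,dy=-7->C
  (3,5):dx=+2,dy=+4->C; (3,6):dx=-2,dy=-11->C; (3,7):dx=+1,dy=+2->C; (3,8):dx=-8,dy=-3->C
  (3,9):dx=+3,dy=+6->C; (4,5):dx=+7,dy=+11->C; (4,6):dx=+3,dy=-4->D; (4,7):dx=+6,dy=+9->C
  (4,8):dx=-3,dy=+4->D; (4,9):dx=+8,dy=+13->C; (5,6):dx=-4,dy=-15->C; (5,7):dx=-1,dy=-2->C
  (5,8):dx=-10,dy=-7->C; (5,9):dx=+1,dy=+2->C; (6,7):dx=+3,dy=+13->C; (6,8):dx=-6,dy=+8->D
  (6,9):dx=+5,dy=+17->C; (7,8):dx=-9,dy=-5->C; (7,9):dx=+2,dy=+4->C; (8,9):dx=+11,dy=+9->C
Step 2: C = 29, D = 7, total pairs = 36.
Step 3: tau = (C - D)/(n(n-1)/2) = (29 - 7)/36 = 0.611111.
Step 4: Exact two-sided p-value (enumerate n! = 362880 permutations of y under H0): p = 0.024741.
Step 5: alpha = 0.05. reject H0.

tau_b = 0.6111 (C=29, D=7), p = 0.024741, reject H0.


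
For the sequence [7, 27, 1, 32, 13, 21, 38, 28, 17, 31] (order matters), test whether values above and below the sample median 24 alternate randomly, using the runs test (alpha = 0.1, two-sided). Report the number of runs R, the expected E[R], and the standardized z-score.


Step 1: Compute median = 24; label A = above, B = below.
Labels in order: BABABBAABA  (n_A = 5, n_B = 5)
Step 2: Count runs R = 8.
Step 3: Under H0 (random ordering), E[R] = 2*n_A*n_B/(n_A+n_B) + 1 = 2*5*5/10 + 1 = 6.0000.
        Var[R] = 2*n_A*n_B*(2*n_A*n_B - n_A - n_B) / ((n_A+n_B)^2 * (n_A+n_B-1)) = 2000/900 = 2.2222.
        SD[R] = 1.4907.
Step 4: Continuity-corrected z = (R - 0.5 - E[R]) / SD[R] = (8 - 0.5 - 6.0000) / 1.4907 = 1.0062.
Step 5: Two-sided p-value via normal approximation = 2*(1 - Phi(|z|)) = 0.314305.
Step 6: alpha = 0.1. fail to reject H0.

R = 8, z = 1.0062, p = 0.314305, fail to reject H0.


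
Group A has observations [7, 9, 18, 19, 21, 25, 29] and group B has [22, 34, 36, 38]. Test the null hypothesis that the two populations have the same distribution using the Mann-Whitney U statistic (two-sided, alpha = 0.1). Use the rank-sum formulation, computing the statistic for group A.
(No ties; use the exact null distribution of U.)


Step 1: Combine and sort all 11 observations; assign midranks.
sorted (value, group): (7,X), (9,X), (18,X), (19,X), (21,X), (22,Y), (25,X), (29,X), (34,Y), (36,Y), (38,Y)
ranks: 7->1, 9->2, 18->3, 19->4, 21->5, 22->6, 25->7, 29->8, 34->9, 36->10, 38->11
Step 2: Rank sum for X: R1 = 1 + 2 + 3 + 4 + 5 + 7 + 8 = 30.
Step 3: U_X = R1 - n1(n1+1)/2 = 30 - 7*8/2 = 30 - 28 = 2.
       U_Y = n1*n2 - U_X = 28 - 2 = 26.
Step 4: No ties, so the exact null distribution of U (based on enumerating the C(11,7) = 330 equally likely rank assignments) gives the two-sided p-value.
Step 5: p-value = 0.024242; compare to alpha = 0.1. reject H0.

U_X = 2, p = 0.024242, reject H0 at alpha = 0.1.


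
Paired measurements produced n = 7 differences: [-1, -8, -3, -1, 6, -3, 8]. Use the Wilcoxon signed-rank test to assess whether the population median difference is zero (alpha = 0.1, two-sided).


Step 1: Drop any zero differences (none here) and take |d_i|.
|d| = [1, 8, 3, 1, 6, 3, 8]
Step 2: Midrank |d_i| (ties get averaged ranks).
ranks: |1|->1.5, |8|->6.5, |3|->3.5, |1|->1.5, |6|->5, |3|->3.5, |8|->6.5
Step 3: Attach original signs; sum ranks with positive sign and with negative sign.
W+ = 5 + 6.5 = 11.5
W- = 1.5 + 6.5 + 3.5 + 1.5 + 3.5 = 16.5
(Check: W+ + W- = 28 should equal n(n+1)/2 = 28.)
Step 4: Test statistic W = min(W+, W-) = 11.5.
Step 5: Ties in |d|, so use the tie-corrected normal approximation.
        E[W] = n(n+1)/4 = 7*8/4 = 14.
        Tie groups: |d|=1 (t=2), |d|=3 (t=2), |d|=8 (t=2); sum(t^3 - t) = 18.
        Var[W] = n(n+1)(2n+1)/24 - sum(t^3-t)/48 = 840/24 - 18/48 = 34.625.
        z = (W - E[W]) / sqrt(Var[W]) = (11.5 - 14) / 5.8843 = -0.4249.
        Two-sided p = 2*Phi(z) = 0.670939.
Step 6: alpha = 0.1. fail to reject H0.

W+ = 11.5, W- = 16.5, W = min = 11.5, p = 0.670939, fail to reject H0.


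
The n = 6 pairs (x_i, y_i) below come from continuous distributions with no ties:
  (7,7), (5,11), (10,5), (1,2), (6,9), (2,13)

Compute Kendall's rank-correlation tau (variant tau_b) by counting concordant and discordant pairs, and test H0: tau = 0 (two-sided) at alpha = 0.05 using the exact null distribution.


Step 1: Enumerate the 15 unordered pairs (i,j) with i<j and classify each by sign(x_j-x_i) * sign(y_j-y_i).
  (1,2):dx=-2,dy=+4->D; (1,3):dx=+3,dy=-2->D; (1,4):dx=-6,dy=-5->C; (1,5):dx=-1,dy=+2->D
  (1,6):dx=-5,dy=+6->D; (2,3):dx=+5,dy=-6->D; (2,4):dx=-4,dy=-9->C; (2,5):dx=+1,dy=-2->D
  (2,6):dx=-3,dy=+2->D; (3,4):dx=-9,dy=-3->C; (3,5):dx=-4,dy=+4->D; (3,6):dx=-8,dy=+8->D
  (4,5):dx=+5,dy=+7->C; (4,6):dx=+1,dy=+11->C; (5,6):dx=-4,dy=+4->D
Step 2: C = 5, D = 10, total pairs = 15.
Step 3: tau = (C - D)/(n(n-1)/2) = (5 - 10)/15 = -0.333333.
Step 4: Exact two-sided p-value (enumerate n! = 720 permutations of y under H0): p = 0.469444.
Step 5: alpha = 0.05. fail to reject H0.

tau_b = -0.3333 (C=5, D=10), p = 0.469444, fail to reject H0.


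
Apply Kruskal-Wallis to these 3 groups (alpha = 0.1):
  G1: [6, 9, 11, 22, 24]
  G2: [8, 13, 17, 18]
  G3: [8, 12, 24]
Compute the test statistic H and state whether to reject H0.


Step 1: Combine all N = 12 observations and assign midranks.
sorted (value, group, rank): (6,G1,1), (8,G2,2.5), (8,G3,2.5), (9,G1,4), (11,G1,5), (12,G3,6), (13,G2,7), (17,G2,8), (18,G2,9), (22,G1,10), (24,G1,11.5), (24,G3,11.5)
Step 2: Sum ranks within each group.
R_1 = 31.5 (n_1 = 5)
R_2 = 26.5 (n_2 = 4)
R_3 = 20 (n_3 = 3)
Step 3: H = 12/(N(N+1)) * sum(R_i^2/n_i) - 3(N+1)
     = 12/(12*13) * (31.5^2/5 + 26.5^2/4 + 20^2/3) - 3*13
     = 0.076923 * 507.346 - 39
     = 0.026603.
Step 4: Ties present; correction factor C = 1 - 12/(12^3 - 12) = 0.993007. Corrected H = 0.026603 / 0.993007 = 0.026790.
Step 5: Under H0, H ~ chi^2(2); p-value = 0.986694.
Step 6: alpha = 0.1. fail to reject H0.

H = 0.0268, df = 2, p = 0.986694, fail to reject H0.


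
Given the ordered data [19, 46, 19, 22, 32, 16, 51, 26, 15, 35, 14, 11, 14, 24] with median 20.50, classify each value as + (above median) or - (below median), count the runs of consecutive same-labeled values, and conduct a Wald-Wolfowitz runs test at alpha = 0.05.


Step 1: Compute median = 20.50; label A = above, B = below.
Labels in order: BABAABAABABBBA  (n_A = 7, n_B = 7)
Step 2: Count runs R = 10.
Step 3: Under H0 (random ordering), E[R] = 2*n_A*n_B/(n_A+n_B) + 1 = 2*7*7/14 + 1 = 8.0000.
        Var[R] = 2*n_A*n_B*(2*n_A*n_B - n_A - n_B) / ((n_A+n_B)^2 * (n_A+n_B-1)) = 8232/2548 = 3.2308.
        SD[R] = 1.7974.
Step 4: Continuity-corrected z = (R - 0.5 - E[R]) / SD[R] = (10 - 0.5 - 8.0000) / 1.7974 = 0.8345.
Step 5: Two-sided p-value via normal approximation = 2*(1 - Phi(|z|)) = 0.403986.
Step 6: alpha = 0.05. fail to reject H0.

R = 10, z = 0.8345, p = 0.403986, fail to reject H0.


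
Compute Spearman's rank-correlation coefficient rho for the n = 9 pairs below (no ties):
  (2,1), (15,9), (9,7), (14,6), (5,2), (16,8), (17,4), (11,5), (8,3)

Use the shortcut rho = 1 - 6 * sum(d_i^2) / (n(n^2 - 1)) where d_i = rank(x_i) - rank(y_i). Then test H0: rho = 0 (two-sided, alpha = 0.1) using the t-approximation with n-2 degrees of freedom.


Step 1: Rank x and y separately (midranks; no ties here).
rank(x): 2->1, 15->7, 9->4, 14->6, 5->2, 16->8, 17->9, 11->5, 8->3
rank(y): 1->1, 9->9, 7->7, 6->6, 2->2, 8->8, 4->4, 5->5, 3->3
Step 2: d_i = R_x(i) - R_y(i); compute d_i^2.
  (1-1)^2=0, (7-9)^2=4, (4-7)^2=9, (6-6)^2=0, (2-2)^2=0, (8-8)^2=0, (9-4)^2=25, (5-5)^2=0, (3-3)^2=0
sum(d^2) = 38.
Step 3: rho = 1 - 6*38 / (9*(9^2 - 1)) = 1 - 228/720 = 0.683333.
Step 4: Under H0, t = rho * sqrt((n-2)/(1-rho^2)) = 2.4763 ~ t(7).
Step 5: Two-sided p-value from the t-distribution with 7 df = 0.042442.
Step 6: alpha = 0.1. reject H0.

rho = 0.6833, p = 0.042442, reject H0 at alpha = 0.1.


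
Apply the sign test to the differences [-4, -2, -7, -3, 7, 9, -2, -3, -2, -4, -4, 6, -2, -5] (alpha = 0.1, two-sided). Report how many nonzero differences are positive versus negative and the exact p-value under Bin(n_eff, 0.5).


Step 1: Discard zero differences. Original n = 14; n_eff = number of nonzero differences = 14.
Nonzero differences (with sign): -4, -2, -7, -3, +7, +9, -2, -3, -2, -4, -4, +6, -2, -5
Step 2: Count signs: positive = 3, negative = 11.
Step 3: Under H0: P(positive) = 0.5, so the number of positives S ~ Bin(14, 0.5).
Step 4: Two-sided exact p-value = sum of Bin(14,0.5) probabilities at or below the observed probability = 0.057373.
Step 5: alpha = 0.1. reject H0.

n_eff = 14, pos = 3, neg = 11, p = 0.057373, reject H0.


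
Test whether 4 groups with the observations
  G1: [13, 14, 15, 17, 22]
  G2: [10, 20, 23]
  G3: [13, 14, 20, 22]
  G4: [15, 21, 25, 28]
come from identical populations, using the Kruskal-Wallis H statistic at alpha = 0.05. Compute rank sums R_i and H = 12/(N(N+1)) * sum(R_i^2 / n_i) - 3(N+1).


Step 1: Combine all N = 16 observations and assign midranks.
sorted (value, group, rank): (10,G2,1), (13,G1,2.5), (13,G3,2.5), (14,G1,4.5), (14,G3,4.5), (15,G1,6.5), (15,G4,6.5), (17,G1,8), (20,G2,9.5), (20,G3,9.5), (21,G4,11), (22,G1,12.5), (22,G3,12.5), (23,G2,14), (25,G4,15), (28,G4,16)
Step 2: Sum ranks within each group.
R_1 = 34 (n_1 = 5)
R_2 = 24.5 (n_2 = 3)
R_3 = 29 (n_3 = 4)
R_4 = 48.5 (n_4 = 4)
Step 3: H = 12/(N(N+1)) * sum(R_i^2/n_i) - 3(N+1)
     = 12/(16*17) * (34^2/5 + 24.5^2/3 + 29^2/4 + 48.5^2/4) - 3*17
     = 0.044118 * 1229.6 - 51
     = 3.246875.
Step 4: Ties present; correction factor C = 1 - 30/(16^3 - 16) = 0.992647. Corrected H = 3.246875 / 0.992647 = 3.270926.
Step 5: Under H0, H ~ chi^2(3); p-value = 0.351710.
Step 6: alpha = 0.05. fail to reject H0.

H = 3.2709, df = 3, p = 0.351710, fail to reject H0.


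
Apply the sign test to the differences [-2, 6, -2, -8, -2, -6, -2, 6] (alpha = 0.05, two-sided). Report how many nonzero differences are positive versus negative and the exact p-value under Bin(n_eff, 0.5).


Step 1: Discard zero differences. Original n = 8; n_eff = number of nonzero differences = 8.
Nonzero differences (with sign): -2, +6, -2, -8, -2, -6, -2, +6
Step 2: Count signs: positive = 2, negative = 6.
Step 3: Under H0: P(positive) = 0.5, so the number of positives S ~ Bin(8, 0.5).
Step 4: Two-sided exact p-value = sum of Bin(8,0.5) probabilities at or below the observed probability = 0.289062.
Step 5: alpha = 0.05. fail to reject H0.

n_eff = 8, pos = 2, neg = 6, p = 0.289062, fail to reject H0.


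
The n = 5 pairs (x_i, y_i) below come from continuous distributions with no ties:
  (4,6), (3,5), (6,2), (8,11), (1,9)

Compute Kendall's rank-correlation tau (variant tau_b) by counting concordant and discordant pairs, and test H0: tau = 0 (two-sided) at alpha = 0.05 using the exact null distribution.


Step 1: Enumerate the 10 unordered pairs (i,j) with i<j and classify each by sign(x_j-x_i) * sign(y_j-y_i).
  (1,2):dx=-1,dy=-1->C; (1,3):dx=+2,dy=-4->D; (1,4):dx=+4,dy=+5->C; (1,5):dx=-3,dy=+3->D
  (2,3):dx=+3,dy=-3->D; (2,4):dx=+5,dy=+6->C; (2,5):dx=-2,dy=+4->D; (3,4):dx=+2,dy=+9->C
  (3,5):dx=-5,dy=+7->D; (4,5):dx=-7,dy=-2->C
Step 2: C = 5, D = 5, total pairs = 10.
Step 3: tau = (C - D)/(n(n-1)/2) = (5 - 5)/10 = 0.000000.
Step 4: Exact two-sided p-value (enumerate n! = 120 permutations of y under H0): p = 1.000000.
Step 5: alpha = 0.05. fail to reject H0.

tau_b = 0.0000 (C=5, D=5), p = 1.000000, fail to reject H0.


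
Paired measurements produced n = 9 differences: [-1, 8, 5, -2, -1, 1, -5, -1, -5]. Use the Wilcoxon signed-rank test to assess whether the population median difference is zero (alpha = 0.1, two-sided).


Step 1: Drop any zero differences (none here) and take |d_i|.
|d| = [1, 8, 5, 2, 1, 1, 5, 1, 5]
Step 2: Midrank |d_i| (ties get averaged ranks).
ranks: |1|->2.5, |8|->9, |5|->7, |2|->5, |1|->2.5, |1|->2.5, |5|->7, |1|->2.5, |5|->7
Step 3: Attach original signs; sum ranks with positive sign and with negative sign.
W+ = 9 + 7 + 2.5 = 18.5
W- = 2.5 + 5 + 2.5 + 7 + 2.5 + 7 = 26.5
(Check: W+ + W- = 45 should equal n(n+1)/2 = 45.)
Step 4: Test statistic W = min(W+, W-) = 18.5.
Step 5: Ties in |d|, so use the tie-corrected normal approximation.
        E[W] = n(n+1)/4 = 9*10/4 = 22.5.
        Tie groups: |d|=1 (t=4), |d|=5 (t=3); sum(t^3 - t) = 84.
        Var[W] = n(n+1)(2n+1)/24 - sum(t^3-t)/48 = 1710/24 - 84/48 = 69.5.
        z = (W - E[W]) / sqrt(Var[W]) = (18.5 - 22.5) / 8.3367 = -0.4798.
        Two-sided p = 2*Phi(z) = 0.631364.
Step 6: alpha = 0.1. fail to reject H0.

W+ = 18.5, W- = 26.5, W = min = 18.5, p = 0.631364, fail to reject H0.


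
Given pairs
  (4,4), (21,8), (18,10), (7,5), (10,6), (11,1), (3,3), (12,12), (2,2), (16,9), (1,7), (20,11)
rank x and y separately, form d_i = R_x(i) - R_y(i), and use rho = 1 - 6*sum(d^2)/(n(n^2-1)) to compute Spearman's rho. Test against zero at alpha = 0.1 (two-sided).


Step 1: Rank x and y separately (midranks; no ties here).
rank(x): 4->4, 21->12, 18->10, 7->5, 10->6, 11->7, 3->3, 12->8, 2->2, 16->9, 1->1, 20->11
rank(y): 4->4, 8->8, 10->10, 5->5, 6->6, 1->1, 3->3, 12->12, 2->2, 9->9, 7->7, 11->11
Step 2: d_i = R_x(i) - R_y(i); compute d_i^2.
  (4-4)^2=0, (12-8)^2=16, (10-10)^2=0, (5-5)^2=0, (6-6)^2=0, (7-1)^2=36, (3-3)^2=0, (8-12)^2=16, (2-2)^2=0, (9-9)^2=0, (1-7)^2=36, (11-11)^2=0
sum(d^2) = 104.
Step 3: rho = 1 - 6*104 / (12*(12^2 - 1)) = 1 - 624/1716 = 0.636364.
Step 4: Under H0, t = rho * sqrt((n-2)/(1-rho^2)) = 2.6087 ~ t(10).
Step 5: Two-sided p-value from the t-distribution with 10 df = 0.026097.
Step 6: alpha = 0.1. reject H0.

rho = 0.6364, p = 0.026097, reject H0 at alpha = 0.1.


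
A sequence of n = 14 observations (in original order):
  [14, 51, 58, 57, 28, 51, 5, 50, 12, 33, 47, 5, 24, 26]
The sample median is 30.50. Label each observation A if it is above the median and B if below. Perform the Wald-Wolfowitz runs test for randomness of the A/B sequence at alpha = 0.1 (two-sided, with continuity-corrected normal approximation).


Step 1: Compute median = 30.50; label A = above, B = below.
Labels in order: BAAABABABAABBB  (n_A = 7, n_B = 7)
Step 2: Count runs R = 9.
Step 3: Under H0 (random ordering), E[R] = 2*n_A*n_B/(n_A+n_B) + 1 = 2*7*7/14 + 1 = 8.0000.
        Var[R] = 2*n_A*n_B*(2*n_A*n_B - n_A - n_B) / ((n_A+n_B)^2 * (n_A+n_B-1)) = 8232/2548 = 3.2308.
        SD[R] = 1.7974.
Step 4: Continuity-corrected z = (R - 0.5 - E[R]) / SD[R] = (9 - 0.5 - 8.0000) / 1.7974 = 0.2782.
Step 5: Two-sided p-value via normal approximation = 2*(1 - Phi(|z|)) = 0.780879.
Step 6: alpha = 0.1. fail to reject H0.

R = 9, z = 0.2782, p = 0.780879, fail to reject H0.


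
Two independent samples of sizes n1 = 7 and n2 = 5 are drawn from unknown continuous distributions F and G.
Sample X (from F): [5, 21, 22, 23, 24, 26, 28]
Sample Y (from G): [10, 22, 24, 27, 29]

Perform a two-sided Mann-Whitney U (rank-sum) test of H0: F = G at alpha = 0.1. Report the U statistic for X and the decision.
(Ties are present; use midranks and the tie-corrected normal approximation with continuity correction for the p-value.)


Step 1: Combine and sort all 12 observations; assign midranks.
sorted (value, group): (5,X), (10,Y), (21,X), (22,X), (22,Y), (23,X), (24,X), (24,Y), (26,X), (27,Y), (28,X), (29,Y)
ranks: 5->1, 10->2, 21->3, 22->4.5, 22->4.5, 23->6, 24->7.5, 24->7.5, 26->9, 27->10, 28->11, 29->12
Step 2: Rank sum for X: R1 = 1 + 3 + 4.5 + 6 + 7.5 + 9 + 11 = 42.
Step 3: U_X = R1 - n1(n1+1)/2 = 42 - 7*8/2 = 42 - 28 = 14.
       U_Y = n1*n2 - U_X = 35 - 14 = 21.
Step 4: Ties are present, so use the tie-corrected normal approximation (with continuity correction) for the p-value.
Step 5: p-value = 0.624905; compare to alpha = 0.1. fail to reject H0.

U_X = 14, p = 0.624905, fail to reject H0 at alpha = 0.1.
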